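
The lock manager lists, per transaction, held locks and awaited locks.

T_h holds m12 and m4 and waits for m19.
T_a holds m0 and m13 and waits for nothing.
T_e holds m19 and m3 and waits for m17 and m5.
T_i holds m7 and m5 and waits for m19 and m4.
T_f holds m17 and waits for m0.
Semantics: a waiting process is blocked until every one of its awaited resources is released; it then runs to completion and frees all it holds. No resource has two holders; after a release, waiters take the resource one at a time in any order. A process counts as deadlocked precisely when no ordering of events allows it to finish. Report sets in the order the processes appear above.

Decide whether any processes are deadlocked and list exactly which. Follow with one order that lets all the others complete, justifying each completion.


The deadlocked set is T_h, T_e and T_i.
Key observation: T_h -> T_e -> T_i -> T_h is a circular wait — nothing in it can go first; no other process is dragged down with it.
A valid finishing order for the others: T_a, T_f.
Verifying each step:
  run T_a (it waits on nothing); releases m0 and m13
  T_f: everything it awaited (m0) is free; runs, freeing m17


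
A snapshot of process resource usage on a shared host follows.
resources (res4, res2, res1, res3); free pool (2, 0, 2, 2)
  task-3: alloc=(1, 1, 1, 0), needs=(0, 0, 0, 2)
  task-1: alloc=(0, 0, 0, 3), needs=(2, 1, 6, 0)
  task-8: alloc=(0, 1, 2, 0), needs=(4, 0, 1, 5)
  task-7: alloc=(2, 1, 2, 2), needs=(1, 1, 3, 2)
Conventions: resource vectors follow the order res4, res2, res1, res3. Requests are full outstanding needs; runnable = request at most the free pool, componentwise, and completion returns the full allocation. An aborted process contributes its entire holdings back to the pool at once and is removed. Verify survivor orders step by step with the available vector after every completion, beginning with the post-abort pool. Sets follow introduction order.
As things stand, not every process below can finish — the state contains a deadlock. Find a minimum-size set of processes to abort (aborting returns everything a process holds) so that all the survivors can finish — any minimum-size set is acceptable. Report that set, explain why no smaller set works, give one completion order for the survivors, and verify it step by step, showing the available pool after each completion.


Minimum abort set: task-8.
Key observation: task-1 was stuck for good until task-8 gave back (0, 1, 2, 0); in the order shown it finishes at step 2.
No smaller set exists: with zero aborts the deadlock remains.
Survivors finish in the order: task-7, task-1, task-3. Verifying each step (pool after the aborts first):
  pool = (2, 1, 4, 2)
  task-7 needs (1, 1, 3, 2) <= (2, 1, 4, 2) -> finishes; pool += (2, 1, 2, 2) = (4, 2, 6, 4)
  task-1 needs (2, 1, 6, 0) <= (4, 2, 6, 4) -> finishes; pool += (0, 0, 0, 3) = (4, 2, 6, 7)
  task-3 needs (0, 0, 0, 2) <= (4, 2, 6, 7) -> finishes; pool += (1, 1, 1, 0) = (5, 3, 7, 7)


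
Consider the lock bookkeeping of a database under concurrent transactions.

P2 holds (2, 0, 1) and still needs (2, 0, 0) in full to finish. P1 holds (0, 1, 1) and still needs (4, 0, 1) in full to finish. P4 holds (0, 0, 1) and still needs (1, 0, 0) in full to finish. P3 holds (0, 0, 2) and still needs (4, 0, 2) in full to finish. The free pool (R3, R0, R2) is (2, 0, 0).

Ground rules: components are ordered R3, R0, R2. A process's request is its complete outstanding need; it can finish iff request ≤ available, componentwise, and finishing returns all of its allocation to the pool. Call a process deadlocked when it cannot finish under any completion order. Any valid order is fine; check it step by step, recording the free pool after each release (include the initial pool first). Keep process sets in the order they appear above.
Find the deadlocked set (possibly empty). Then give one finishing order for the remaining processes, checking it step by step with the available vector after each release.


No process is deadlocked.
Key observation: P4 leads a chain of completions in which each release enables another process.
The rest can finish in the order P4, P2, P1, P3. Check, step by step:
  pool = (2, 0, 0)
  P4: need (1, 0, 0) fits (2, 0, 0); releases (0, 0, 1), pool now (2, 0, 1)
  P2: need (2, 0, 0) fits (2, 0, 1); releases (2, 0, 1), pool now (4, 0, 2)
  P1: need (4, 0, 1) fits (4, 0, 2); releases (0, 1, 1), pool now (4, 1, 3)
  P3: need (4, 0, 2) fits (4, 1, 3); releases (0, 0, 2), pool now (4, 1, 5)


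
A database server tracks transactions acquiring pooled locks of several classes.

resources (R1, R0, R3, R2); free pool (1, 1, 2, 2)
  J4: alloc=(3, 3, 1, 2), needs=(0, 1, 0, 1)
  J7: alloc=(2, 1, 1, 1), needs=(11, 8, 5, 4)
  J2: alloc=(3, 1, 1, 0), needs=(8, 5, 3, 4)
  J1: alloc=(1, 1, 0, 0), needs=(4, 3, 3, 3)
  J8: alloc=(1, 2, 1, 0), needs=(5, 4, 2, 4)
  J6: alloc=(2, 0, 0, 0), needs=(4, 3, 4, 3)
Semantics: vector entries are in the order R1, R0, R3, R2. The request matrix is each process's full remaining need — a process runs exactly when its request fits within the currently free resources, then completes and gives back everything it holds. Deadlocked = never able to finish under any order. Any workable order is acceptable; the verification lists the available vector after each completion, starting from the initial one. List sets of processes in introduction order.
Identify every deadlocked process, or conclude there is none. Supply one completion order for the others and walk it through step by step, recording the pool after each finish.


No process is deadlocked.
Key observation: starting with J4, each completion frees enough for the next — no one is permanently blocked.
One completion order for the rest: J4, J1, J8, J6, J2, J7. Verifying each step:
  pool = (1, 1, 2, 2)
  J4: need (0, 1, 0, 1) fits (1, 1, 2, 2); releases (3, 3, 1, 2), pool now (4, 4, 3, 4)
  J1: need (4, 3, 3, 3) fits (4, 4, 3, 4); releases (1, 1, 0, 0), pool now (5, 5, 3, 4)
  J8: need (5, 4, 2, 4) fits (5, 5, 3, 4); releases (1, 2, 1, 0), pool now (6, 7, 4, 4)
  J6: need (4, 3, 4, 3) fits (6, 7, 4, 4); releases (2, 0, 0, 0), pool now (8, 7, 4, 4)
  J2: need (8, 5, 3, 4) fits (8, 7, 4, 4); releases (3, 1, 1, 0), pool now (11, 8, 5, 4)
  J7: need (11, 8, 5, 4) fits (11, 8, 5, 4); releases (2, 1, 1, 1), pool now (13, 9, 6, 5)


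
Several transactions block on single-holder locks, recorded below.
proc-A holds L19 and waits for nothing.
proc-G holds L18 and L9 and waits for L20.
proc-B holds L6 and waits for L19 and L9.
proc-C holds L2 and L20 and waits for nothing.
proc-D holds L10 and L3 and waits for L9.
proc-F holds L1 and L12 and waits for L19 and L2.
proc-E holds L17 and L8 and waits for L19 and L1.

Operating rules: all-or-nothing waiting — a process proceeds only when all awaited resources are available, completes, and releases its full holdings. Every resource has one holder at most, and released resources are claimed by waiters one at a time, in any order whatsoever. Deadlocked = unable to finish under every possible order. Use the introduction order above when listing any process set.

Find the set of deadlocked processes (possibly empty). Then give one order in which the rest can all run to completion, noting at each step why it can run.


Nothing here is deadlocked.
Key observation: no waiting chain loops back on itself — every chain ends at a process that waits on nothing, so everyone eventually runs.
A valid finishing order for the others: proc-A, proc-C, proc-G, proc-D, proc-F, proc-E, proc-B.
Step-by-step check:
  proc-A waits on nothing -> runs at once and releases L19
  proc-C waits on nothing -> runs at once and releases L2 and L20
  run proc-G (all its waits — L20 — are resolved); releases L18 and L9
  run proc-D (all its waits — L9 — are resolved); releases L10 and L3
  run proc-F (all its waits — L19 and L2 — are resolved); releases L1 and L12
  run proc-E (all its waits — L19 and L1 — are resolved); releases L17 and L8
  run proc-B (all its waits — L19 and L9 — are resolved); releases L6


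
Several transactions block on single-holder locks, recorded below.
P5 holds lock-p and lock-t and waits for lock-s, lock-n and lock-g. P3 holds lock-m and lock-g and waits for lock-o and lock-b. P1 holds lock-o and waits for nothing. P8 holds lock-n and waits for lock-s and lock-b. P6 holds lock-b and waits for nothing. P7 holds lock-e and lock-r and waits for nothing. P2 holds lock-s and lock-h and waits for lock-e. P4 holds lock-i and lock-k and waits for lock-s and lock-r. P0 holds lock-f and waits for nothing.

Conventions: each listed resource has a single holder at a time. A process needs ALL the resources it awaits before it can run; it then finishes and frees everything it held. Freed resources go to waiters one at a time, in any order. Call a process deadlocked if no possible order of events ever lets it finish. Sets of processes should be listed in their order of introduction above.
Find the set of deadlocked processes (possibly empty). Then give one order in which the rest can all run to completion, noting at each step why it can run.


The deadlocked set is empty.
Key observation: every chain of waits terminates; starting from the processes that wait on nothing, all the rest unlock in turn.
A valid finishing order for the others: P7, P2, P6, P1, P0, P8, P3, P4, P5.
Check, step by step:
  P7: no waits; runs immediately, freeing lock-e and lock-r
  P2 waits on lock-e — all released -> runs and releases lock-s and lock-h
  P6: no waits; runs immediately, freeing lock-b
  P1: no waits; runs immediately, freeing lock-o
  P0: no waits; runs immediately, freeing lock-f
  P8 waits on lock-s and lock-b — all released -> runs and releases lock-n
  P3 waits on lock-o and lock-b — all released -> runs and releases lock-m and lock-g
  P4 waits on lock-s and lock-r — all released -> runs and releases lock-i and lock-k
  P5 waits on lock-s, lock-n and lock-g — all released -> runs and releases lock-p and lock-t


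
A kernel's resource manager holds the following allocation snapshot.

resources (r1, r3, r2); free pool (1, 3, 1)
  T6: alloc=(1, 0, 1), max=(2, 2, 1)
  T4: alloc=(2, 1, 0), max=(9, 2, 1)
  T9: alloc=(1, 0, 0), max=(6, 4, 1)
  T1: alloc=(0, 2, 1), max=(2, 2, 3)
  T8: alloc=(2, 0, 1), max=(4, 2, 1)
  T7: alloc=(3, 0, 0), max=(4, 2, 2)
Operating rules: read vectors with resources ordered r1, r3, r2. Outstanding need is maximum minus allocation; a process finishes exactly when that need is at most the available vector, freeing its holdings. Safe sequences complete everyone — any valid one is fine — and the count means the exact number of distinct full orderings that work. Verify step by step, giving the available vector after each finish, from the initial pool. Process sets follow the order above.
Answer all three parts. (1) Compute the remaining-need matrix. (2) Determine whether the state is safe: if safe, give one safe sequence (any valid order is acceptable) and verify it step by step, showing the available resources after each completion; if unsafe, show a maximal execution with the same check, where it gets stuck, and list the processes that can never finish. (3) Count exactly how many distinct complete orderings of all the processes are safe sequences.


(1) Outstanding need per process (order r1, r3, r2):
  T6: (1, 2, 0)
  T4: (7, 1, 1)
  T9: (5, 4, 1)
  T1: (2, 0, 2)
  T8: (2, 2, 0)
  T7: (1, 2, 2)
(2) SAFE, for example via the order T6, T7, T8, T1, T4, T9.
Key observation: at T6 the run first touches a limit — (1, 2, 0) against (1, 3, 1), exact on a resource it actually requests.
Verifying each step:
  pool = (1, 3, 1)
  T6 needs (1, 2, 0) <= (1, 3, 1) -> finishes; pool += (1, 0, 1) = (2, 3, 2)
  T7 needs (1, 2, 2) <= (2, 3, 2) -> finishes; pool += (3, 0, 0) = (5, 3, 2)
  T8 needs (2, 2, 0) <= (5, 3, 2) -> finishes; pool += (2, 0, 1) = (7, 3, 3)
  T1 needs (2, 0, 2) <= (7, 3, 3) -> finishes; pool += (0, 2, 1) = (7, 5, 4)
  T4 needs (7, 1, 1) <= (7, 5, 4) -> finishes; pool += (2, 1, 0) = (9, 6, 4)
  T9 needs (5, 4, 1) <= (9, 6, 4) -> finishes; pool += (1, 0, 0) = (10, 6, 4)
(3) Precisely 18 of the possible complete orderings are safe sequences.


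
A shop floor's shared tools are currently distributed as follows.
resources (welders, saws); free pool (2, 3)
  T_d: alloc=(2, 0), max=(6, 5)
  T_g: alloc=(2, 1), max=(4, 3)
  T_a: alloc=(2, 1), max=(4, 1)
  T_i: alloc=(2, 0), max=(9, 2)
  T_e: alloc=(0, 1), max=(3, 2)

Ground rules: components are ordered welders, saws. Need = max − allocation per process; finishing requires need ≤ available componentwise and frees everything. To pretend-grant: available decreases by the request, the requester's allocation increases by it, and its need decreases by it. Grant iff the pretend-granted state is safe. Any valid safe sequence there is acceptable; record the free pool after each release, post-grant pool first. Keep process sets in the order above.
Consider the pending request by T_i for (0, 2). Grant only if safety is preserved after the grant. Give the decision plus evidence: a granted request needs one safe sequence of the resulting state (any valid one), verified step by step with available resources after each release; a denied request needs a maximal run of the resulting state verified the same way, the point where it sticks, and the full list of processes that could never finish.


DENY: after the grant no complete ordering would exist.
Key observation: after T_a, T_g, T_e the pool peaks at (6, 4), and each blocked process is short somewhere: T_d on saws; T_i on welders.
On the post-grant state, T_a, T_g, T_e is a maximal run — nothing extends it. Check, step by step:
  pool = (2, 1)
  T_a needs (2, 0) <= (2, 1) -> finishes; pool += (2, 1) = (4, 2)
  T_g needs (2, 2) <= (4, 2) -> finishes; pool += (2, 1) = (6, 3)
  T_e needs (3, 1) <= (6, 3) -> finishes; pool += (0, 1) = (6, 4)
  T_d still needs (4, 5) but only (6, 4) is free — short on saws
  T_i still needs (7, 0) but only (6, 4) is free — short on welders
Post-grant, the permanently blocked set is T_d and T_i.


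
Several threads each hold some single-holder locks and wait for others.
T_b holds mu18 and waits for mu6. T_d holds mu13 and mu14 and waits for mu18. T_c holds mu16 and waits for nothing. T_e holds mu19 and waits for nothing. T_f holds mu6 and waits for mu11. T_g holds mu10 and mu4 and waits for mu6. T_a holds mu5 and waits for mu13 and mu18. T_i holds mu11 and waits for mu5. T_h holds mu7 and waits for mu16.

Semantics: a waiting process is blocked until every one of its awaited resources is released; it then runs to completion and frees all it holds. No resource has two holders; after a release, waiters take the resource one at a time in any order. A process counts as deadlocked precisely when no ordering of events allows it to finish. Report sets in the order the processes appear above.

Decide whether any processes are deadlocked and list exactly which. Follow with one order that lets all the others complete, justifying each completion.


The deadlocked set is T_b, T_d, T_f, T_g, T_a and T_i.
Key observation: the cycle T_b -> T_f -> T_i -> T_a -> T_b can never break — each member waits on the next; T_d is caught in further circular waits and T_g waits into the deadlock from upstream.
The rest can finish in the order T_c, T_e, T_h.
Verifying each step:
  T_c: no waits; runs immediately, freeing mu16
  T_e: no waits; runs immediately, freeing mu19
  T_h: everything it awaited (mu16) is free; runs, freeing mu7


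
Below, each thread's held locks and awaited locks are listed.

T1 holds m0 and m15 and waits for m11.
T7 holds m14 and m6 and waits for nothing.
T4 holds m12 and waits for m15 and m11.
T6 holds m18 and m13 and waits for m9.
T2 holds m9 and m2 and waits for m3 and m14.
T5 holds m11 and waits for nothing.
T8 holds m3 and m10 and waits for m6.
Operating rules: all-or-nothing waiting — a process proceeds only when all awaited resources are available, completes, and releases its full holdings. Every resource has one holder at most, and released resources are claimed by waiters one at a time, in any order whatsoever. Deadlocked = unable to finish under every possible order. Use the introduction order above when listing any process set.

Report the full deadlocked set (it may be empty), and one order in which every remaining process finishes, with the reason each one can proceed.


The deadlocked set is empty.
Key observation: the waits form no ring: some process can always run, and its releases unblock the others one by one.
The rest can finish in the order T7, T8, T2, T5, T6, T1, T4.
Walking it through:
  T7 waits on nothing -> runs at once and releases m14 and m6
  T8 waits on m6 — all released -> runs and releases m3 and m10
  T2 waits on m3 and m14 — all released -> runs and releases m9 and m2
  T5 waits on nothing -> runs at once and releases m11
  T6 waits on m9 — all released -> runs and releases m18 and m13
  T1 waits on m11 — all released -> runs and releases m0 and m15
  T4 waits on m15 and m11 — all released -> runs and releases m12


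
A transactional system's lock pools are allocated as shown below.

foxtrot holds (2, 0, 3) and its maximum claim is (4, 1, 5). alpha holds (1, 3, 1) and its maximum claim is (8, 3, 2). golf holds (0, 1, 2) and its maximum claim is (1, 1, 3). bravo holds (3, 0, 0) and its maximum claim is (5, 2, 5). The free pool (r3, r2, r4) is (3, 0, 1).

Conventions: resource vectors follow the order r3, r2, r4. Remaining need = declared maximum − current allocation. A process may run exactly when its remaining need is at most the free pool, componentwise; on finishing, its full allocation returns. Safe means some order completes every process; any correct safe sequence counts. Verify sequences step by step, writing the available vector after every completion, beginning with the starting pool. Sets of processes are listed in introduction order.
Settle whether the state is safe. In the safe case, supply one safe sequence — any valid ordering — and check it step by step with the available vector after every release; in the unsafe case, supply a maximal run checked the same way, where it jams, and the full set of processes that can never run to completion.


UNSAFE — no complete ordering exists.
Key observation: after golf, foxtrot the pool peaks at (5, 1, 6), and each blocked process is short somewhere: alpha on r3; bravo on r2.
The run golf, foxtrot cannot be extended any further. Verifying each step:
  pool = (3, 0, 1)
  run golf (needs (1, 0, 1), free (3, 0, 1)); after release of (0, 1, 2) the pool is (3, 1, 3)
  run foxtrot (needs (2, 1, 2), free (3, 1, 3)); after release of (2, 0, 3) the pool is (5, 1, 6)
  alpha still needs (7, 0, 1) but only (5, 1, 6) is free — short on r3
  bravo still needs (2, 2, 5) but only (5, 1, 6) is free — short on r2
Permanently blocked: alpha and bravo.


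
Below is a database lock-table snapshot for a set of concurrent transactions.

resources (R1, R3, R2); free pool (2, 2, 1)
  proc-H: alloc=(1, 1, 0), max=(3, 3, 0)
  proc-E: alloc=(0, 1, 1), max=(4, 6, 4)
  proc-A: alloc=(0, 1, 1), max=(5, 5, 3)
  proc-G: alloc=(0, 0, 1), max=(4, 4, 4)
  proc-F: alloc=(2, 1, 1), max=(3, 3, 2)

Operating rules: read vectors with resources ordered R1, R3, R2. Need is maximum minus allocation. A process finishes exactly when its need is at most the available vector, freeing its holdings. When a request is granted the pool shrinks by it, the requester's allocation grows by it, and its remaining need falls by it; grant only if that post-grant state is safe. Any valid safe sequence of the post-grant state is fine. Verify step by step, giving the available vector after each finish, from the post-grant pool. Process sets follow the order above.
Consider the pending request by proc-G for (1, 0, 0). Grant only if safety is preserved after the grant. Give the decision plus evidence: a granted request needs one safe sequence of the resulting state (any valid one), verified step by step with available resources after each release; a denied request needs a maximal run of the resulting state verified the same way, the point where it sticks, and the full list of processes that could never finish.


DENY — the pretend-granted state is unsafe.
Key observation: after proc-F, proc-H the pool peaks at (4, 4, 2), and each blocked process is short somewhere: proc-E on R3, R2; proc-A on R1; proc-G on R2.
Pretend the grant happened; the run proc-F, proc-H goes as far as possible. Walking it through:
  pool = (1, 2, 1)
  proc-F needs (1, 2, 1) <= (1, 2, 1) -> finishes; pool += (2, 1, 1) = (3, 3, 2)
  proc-H needs (2, 2, 0) <= (3, 3, 2) -> finishes; pool += (1, 1, 0) = (4, 4, 2)
  blocked: proc-E wants (4, 5, 3), pool (4, 4, 2) — not enough R3 and R2
  blocked: proc-A wants (5, 4, 2), pool (4, 4, 2) — not enough R1
  blocked: proc-G wants (3, 4, 3), pool (4, 4, 2) — not enough R2
Had the request been granted, proc-E, proc-A and proc-G could never finish.


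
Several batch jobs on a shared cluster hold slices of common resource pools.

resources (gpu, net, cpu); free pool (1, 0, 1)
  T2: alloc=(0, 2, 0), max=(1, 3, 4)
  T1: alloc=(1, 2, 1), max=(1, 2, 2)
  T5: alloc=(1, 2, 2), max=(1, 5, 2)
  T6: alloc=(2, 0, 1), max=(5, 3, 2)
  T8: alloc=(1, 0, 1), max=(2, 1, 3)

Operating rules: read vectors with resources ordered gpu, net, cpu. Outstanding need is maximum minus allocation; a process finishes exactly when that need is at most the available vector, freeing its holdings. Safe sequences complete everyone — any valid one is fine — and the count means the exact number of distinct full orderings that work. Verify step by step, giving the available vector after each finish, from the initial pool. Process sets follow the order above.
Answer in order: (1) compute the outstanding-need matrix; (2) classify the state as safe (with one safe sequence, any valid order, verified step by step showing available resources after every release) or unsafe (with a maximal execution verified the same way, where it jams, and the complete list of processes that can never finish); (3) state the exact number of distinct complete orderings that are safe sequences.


(1) Remaining need (order gpu, net, cpu):
  T2: (1, 1, 4)
  T1: (0, 0, 1)
  T5: (0, 3, 0)
  T6: (3, 3, 1)
  T8: (1, 1, 2)
(2) UNSAFE.
Key observation: after T1, T8 the pool peaks at (3, 2, 3), and each blocked process is short somewhere: T2 on cpu; T5 on net; T6 on net.
Going as far as possible: T1, T8; after that, nothing fits. Check, step by step:
  pool = (1, 0, 1)
  T1: need (0, 0, 1) fits (1, 0, 1); releases (1, 2, 1), pool now (2, 2, 2)
  T8: need (1, 1, 2) fits (2, 2, 2); releases (1, 0, 1), pool now (3, 2, 3)
  blocked: T2 wants (1, 1, 4), pool (3, 2, 3) — not enough cpu
  blocked: T5 wants (0, 3, 0), pool (3, 2, 3) — not enough net
  blocked: T6 wants (3, 3, 1), pool (3, 2, 3) — not enough net
Processes that can never finish: T2, T5 and T6.
(3) The exact count: 0 of the possible complete orderings are safe sequences.


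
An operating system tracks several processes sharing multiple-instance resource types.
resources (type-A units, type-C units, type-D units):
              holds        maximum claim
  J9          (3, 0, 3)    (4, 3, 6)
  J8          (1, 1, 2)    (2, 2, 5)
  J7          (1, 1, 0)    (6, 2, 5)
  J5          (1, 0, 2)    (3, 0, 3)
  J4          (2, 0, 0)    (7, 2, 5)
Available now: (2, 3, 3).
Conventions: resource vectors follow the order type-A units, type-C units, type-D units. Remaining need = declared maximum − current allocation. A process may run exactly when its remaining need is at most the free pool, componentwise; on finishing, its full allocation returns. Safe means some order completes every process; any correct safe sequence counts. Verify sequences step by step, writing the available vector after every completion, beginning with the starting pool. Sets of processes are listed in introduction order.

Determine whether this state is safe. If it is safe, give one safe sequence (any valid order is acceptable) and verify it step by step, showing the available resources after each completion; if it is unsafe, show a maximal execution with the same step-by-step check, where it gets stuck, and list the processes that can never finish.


SAFE, for example via the order J9, J5, J4, J8, J7.
Key observation: the first exact fit in this order is J9 — it needs (1, 3, 3) with (2, 3, 3) free, meeting a requested resource to the last unit.
Verifying each step:
  pool = (2, 3, 3)
  run J9 (needs (1, 3, 3), free (2, 3, 3)); after release of (3, 0, 3) the pool is (5, 3, 6)
  run J5 (needs (2, 0, 1), free (5, 3, 6)); after release of (1, 0, 2) the pool is (6, 3, 8)
  run J4 (needs (5, 2, 5), free (6, 3, 8)); after release of (2, 0, 0) the pool is (8, 3, 8)
  run J8 (needs (1, 1, 3), free (8, 3, 8)); after release of (1, 1, 2) the pool is (9, 4, 10)
  run J7 (needs (5, 1, 5), free (9, 4, 10)); after release of (1, 1, 0) the pool is (10, 5, 10)


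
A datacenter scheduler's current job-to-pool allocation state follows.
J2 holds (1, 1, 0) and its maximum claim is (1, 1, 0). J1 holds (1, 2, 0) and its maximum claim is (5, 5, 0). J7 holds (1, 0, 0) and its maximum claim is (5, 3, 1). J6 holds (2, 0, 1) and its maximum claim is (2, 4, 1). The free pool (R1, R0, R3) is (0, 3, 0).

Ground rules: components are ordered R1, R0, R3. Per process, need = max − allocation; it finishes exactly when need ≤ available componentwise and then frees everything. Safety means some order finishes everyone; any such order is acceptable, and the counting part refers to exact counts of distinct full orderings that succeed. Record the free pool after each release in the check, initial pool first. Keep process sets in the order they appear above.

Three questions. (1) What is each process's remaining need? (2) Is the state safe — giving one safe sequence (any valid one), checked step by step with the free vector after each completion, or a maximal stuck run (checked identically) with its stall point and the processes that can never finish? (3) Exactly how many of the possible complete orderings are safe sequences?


(1) Outstanding need per process (order R1, R0, R3):
  J2: (0, 0, 0)
  J1: (4, 3, 0)
  J7: (4, 3, 1)
  J6: (0, 4, 0)
(2) The state is UNSAFE.
Key observation: the wall is R1: completing J2, J6 brings the pool only to (3, 4, 1), and all the rest need more.
A maximal execution: J2, J6 — then nothing else fits. Check, step by step:
  pool = (0, 3, 0)
  J2: need (0, 0, 0) fits (0, 3, 0); releases (1, 1, 0), pool now (1, 4, 0)
  J6: need (0, 4, 0) fits (1, 4, 0); releases (2, 0, 1), pool now (3, 4, 1)
  J1 cannot run: need (4, 3, 0) vs free (3, 4, 1) (insufficient R1)
  J7 cannot run: need (4, 3, 1) vs free (3, 4, 1) (insufficient R1)
Permanently blocked: J1 and J7.
(3) Exactly 0 of the possible complete orderings are safe sequences.


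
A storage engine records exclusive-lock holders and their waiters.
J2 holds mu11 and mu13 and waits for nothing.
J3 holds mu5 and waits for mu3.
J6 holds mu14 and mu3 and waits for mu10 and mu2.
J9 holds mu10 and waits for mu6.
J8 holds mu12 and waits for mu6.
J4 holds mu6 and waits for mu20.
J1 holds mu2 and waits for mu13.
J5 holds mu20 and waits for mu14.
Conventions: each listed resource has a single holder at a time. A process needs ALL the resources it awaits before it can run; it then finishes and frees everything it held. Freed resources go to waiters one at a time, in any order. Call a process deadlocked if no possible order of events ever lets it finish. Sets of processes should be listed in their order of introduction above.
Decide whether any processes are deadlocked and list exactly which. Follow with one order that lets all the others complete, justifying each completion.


Deadlocked: J3, J6, J9, J8, J4 and J5.
Key observation: the waits loop around J6 -> J9 -> J4 -> J5 -> J6 with no way out; J3 and J8 wait into the deadlock from upstream.
A valid finishing order for the others: J2, J1.
Verifying each step:
  J2 waits on nothing -> runs at once and releases mu11 and mu13
  run J1 (all its waits — mu13 — are resolved); releases mu2


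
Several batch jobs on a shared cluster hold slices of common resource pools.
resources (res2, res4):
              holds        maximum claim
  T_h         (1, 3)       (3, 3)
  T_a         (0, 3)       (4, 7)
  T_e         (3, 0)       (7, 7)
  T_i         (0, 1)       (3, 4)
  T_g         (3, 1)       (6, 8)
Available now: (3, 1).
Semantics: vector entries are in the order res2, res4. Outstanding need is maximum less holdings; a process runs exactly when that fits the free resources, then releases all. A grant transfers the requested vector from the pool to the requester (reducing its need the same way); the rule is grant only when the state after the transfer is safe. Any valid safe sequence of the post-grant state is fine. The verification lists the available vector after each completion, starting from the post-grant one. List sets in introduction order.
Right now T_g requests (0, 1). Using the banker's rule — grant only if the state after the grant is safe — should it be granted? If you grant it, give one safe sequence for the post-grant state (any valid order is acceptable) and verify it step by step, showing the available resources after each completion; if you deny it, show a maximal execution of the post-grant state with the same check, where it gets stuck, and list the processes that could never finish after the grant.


GRANT: granting preserves safety; a valid post-grant sequence is T_h, T_i, T_a, T_g, T_e.
Key observation: post-grant, (3, 0) remains, and an order beginning with T_h completes everyone.
Check on the post-grant state, step by step:
  pool = (3, 0)
  T_h needs (2, 0) <= (3, 0) -> finishes; pool += (1, 3) = (4, 3)
  T_i needs (3, 3) <= (4, 3) -> finishes; pool += (0, 1) = (4, 4)
  T_a needs (4, 4) <= (4, 4) -> finishes; pool += (0, 3) = (4, 7)
  T_g needs (3, 6) <= (4, 7) -> finishes; pool += (3, 2) = (7, 9)
  T_e needs (4, 7) <= (7, 9) -> finishes; pool += (3, 0) = (10, 9)


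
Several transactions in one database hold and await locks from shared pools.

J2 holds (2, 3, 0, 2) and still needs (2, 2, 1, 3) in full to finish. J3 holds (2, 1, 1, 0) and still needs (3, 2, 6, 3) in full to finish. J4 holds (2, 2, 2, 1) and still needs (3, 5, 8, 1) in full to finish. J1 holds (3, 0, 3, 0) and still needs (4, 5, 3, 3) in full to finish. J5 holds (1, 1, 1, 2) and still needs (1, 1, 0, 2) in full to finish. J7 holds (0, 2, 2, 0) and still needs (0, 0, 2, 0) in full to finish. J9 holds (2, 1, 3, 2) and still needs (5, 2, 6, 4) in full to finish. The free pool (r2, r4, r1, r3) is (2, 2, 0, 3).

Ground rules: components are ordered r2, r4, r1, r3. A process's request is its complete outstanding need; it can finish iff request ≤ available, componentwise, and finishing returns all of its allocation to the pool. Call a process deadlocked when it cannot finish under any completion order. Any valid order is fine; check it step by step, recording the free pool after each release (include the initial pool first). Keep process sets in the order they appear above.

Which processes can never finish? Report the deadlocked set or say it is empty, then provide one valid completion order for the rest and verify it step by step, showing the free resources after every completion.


Deadlocked: J3, J4, J1, J7 and J9.
Key observation: J5, J2 can finish, but then (5, 6, 1, 7) is all there is, and the blocked group's r1 demands exceed it.
One completion order for the rest: J5, J2. Step-by-step check:
  pool = (2, 2, 0, 3)
  run J5 (needs (1, 1, 0, 2), free (2, 2, 0, 3)); after release of (1, 1, 1, 2) the pool is (3, 3, 1, 5)
  run J2 (needs (2, 2, 1, 3), free (3, 3, 1, 5)); after release of (2, 3, 0, 2) the pool is (5, 6, 1, 7)
The blocked processes can never fit:
  J3 still needs (3, 2, 6, 3) but only (5, 6, 1, 7) is free — short on r1
  J4 still needs (3, 5, 8, 1) but only (5, 6, 1, 7) is free — short on r1
  J1 still needs (4, 5, 3, 3) but only (5, 6, 1, 7) is free — short on r1
  J7 still needs (0, 0, 2, 0) but only (5, 6, 1, 7) is free — short on r1
  J9 still needs (5, 2, 6, 4) but only (5, 6, 1, 7) is free — short on r1


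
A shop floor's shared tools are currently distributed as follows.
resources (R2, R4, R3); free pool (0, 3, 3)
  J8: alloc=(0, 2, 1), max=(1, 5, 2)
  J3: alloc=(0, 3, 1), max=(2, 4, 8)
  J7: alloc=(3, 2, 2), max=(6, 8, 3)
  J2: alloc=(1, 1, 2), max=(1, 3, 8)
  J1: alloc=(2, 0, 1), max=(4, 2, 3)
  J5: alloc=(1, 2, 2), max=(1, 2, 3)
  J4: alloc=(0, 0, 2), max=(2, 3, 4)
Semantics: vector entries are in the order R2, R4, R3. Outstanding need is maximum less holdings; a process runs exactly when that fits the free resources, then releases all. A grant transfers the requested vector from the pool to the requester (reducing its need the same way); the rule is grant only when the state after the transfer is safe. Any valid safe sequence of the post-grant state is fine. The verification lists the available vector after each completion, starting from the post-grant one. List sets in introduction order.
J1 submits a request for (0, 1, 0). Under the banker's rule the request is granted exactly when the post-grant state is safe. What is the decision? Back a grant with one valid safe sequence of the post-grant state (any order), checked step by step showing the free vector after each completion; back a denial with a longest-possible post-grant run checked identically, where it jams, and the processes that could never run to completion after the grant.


GRANT: granting preserves safety; a valid post-grant sequence is J5, J8, J2, J3, J1, J7, J4.
Key observation: after the grant the pool drops to (0, 2, 3), which still lets J5 finish first and unwind the rest.
Step-by-step check of the post-grant state:
  pool = (0, 2, 3)
  J5: need (0, 0, 1) fits (0, 2, 3); releases (1, 2, 2), pool now (1, 4, 5)
  J8: need (1, 3, 1) fits (1, 4, 5); releases (0, 2, 1), pool now (1, 6, 6)
  J2: need (0, 2, 6) fits (1, 6, 6); releases (1, 1, 2), pool now (2, 7, 8)
  J3: need (2, 1, 7) fits (2, 7, 8); releases (0, 3, 1), pool now (2, 10, 9)
  J1: need (2, 1, 2) fits (2, 10, 9); releases (2, 1, 1), pool now (4, 11, 10)
  J7: need (3, 6, 1) fits (4, 11, 10); releases (3, 2, 2), pool now (7, 13, 12)
  J4: need (2, 3, 2) fits (7, 13, 12); releases (0, 0, 2), pool now (7, 13, 14)


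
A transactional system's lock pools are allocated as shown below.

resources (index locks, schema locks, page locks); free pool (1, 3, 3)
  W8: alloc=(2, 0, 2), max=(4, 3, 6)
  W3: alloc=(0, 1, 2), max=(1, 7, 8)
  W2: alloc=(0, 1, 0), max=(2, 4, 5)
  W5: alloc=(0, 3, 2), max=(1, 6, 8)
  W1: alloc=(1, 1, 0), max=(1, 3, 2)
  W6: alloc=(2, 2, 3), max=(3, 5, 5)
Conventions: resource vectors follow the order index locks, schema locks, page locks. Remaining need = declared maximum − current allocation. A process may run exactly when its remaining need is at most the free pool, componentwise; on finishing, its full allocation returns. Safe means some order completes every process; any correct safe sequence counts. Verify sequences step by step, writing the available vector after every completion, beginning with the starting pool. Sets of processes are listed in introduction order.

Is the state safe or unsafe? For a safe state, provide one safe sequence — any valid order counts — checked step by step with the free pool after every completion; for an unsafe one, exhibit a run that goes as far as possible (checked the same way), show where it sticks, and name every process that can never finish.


SAFE — a valid safe sequence is W6, W1, W5, W2, W8, W3.
Key observation: at W6 the run first touches a limit — (1, 3, 2) against (1, 3, 3), exact on a resource it actually requests.
Verifying each step:
  pool = (1, 3, 3)
  W6: need (1, 3, 2) fits (1, 3, 3); releases (2, 2, 3), pool now (3, 5, 6)
  W1: need (0, 2, 2) fits (3, 5, 6); releases (1, 1, 0), pool now (4, 6, 6)
  W5: need (1, 3, 6) fits (4, 6, 6); releases (0, 3, 2), pool now (4, 9, 8)
  W2: need (2, 3, 5) fits (4, 9, 8); releases (0, 1, 0), pool now (4, 10, 8)
  W8: need (2, 3, 4) fits (4, 10, 8); releases (2, 0, 2), pool now (6, 10, 10)
  W3: need (1, 6, 6) fits (6, 10, 10); releases (0, 1, 2), pool now (6, 11, 12)


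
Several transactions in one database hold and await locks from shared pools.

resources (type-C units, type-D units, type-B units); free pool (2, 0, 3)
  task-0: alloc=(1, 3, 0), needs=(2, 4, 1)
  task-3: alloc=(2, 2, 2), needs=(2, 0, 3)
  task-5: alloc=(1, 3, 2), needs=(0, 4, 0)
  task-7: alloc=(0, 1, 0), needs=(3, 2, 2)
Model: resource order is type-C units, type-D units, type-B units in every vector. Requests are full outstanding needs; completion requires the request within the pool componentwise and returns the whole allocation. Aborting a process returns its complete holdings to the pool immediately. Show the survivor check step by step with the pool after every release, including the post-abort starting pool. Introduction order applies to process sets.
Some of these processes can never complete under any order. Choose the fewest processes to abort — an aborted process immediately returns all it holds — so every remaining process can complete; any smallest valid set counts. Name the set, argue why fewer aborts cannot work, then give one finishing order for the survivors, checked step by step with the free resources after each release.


The answer: abort task-0.
Key observation: aborting task-0 returns (1, 3, 0), and task-5 — hopeless before — runs at step 3 with the returned capacity in the pool.
No smaller set exists: with zero aborts the deadlock remains.
One survivor order: task-3, task-7, task-5. Step-by-step check (post-abort pool first):
  pool = (3, 3, 3)
  task-3 needs (2, 0, 3) <= (3, 3, 3) -> finishes; pool += (2, 2, 2) = (5, 5, 5)
  task-7 needs (3, 2, 2) <= (5, 5, 5) -> finishes; pool += (0, 1, 0) = (5, 6, 5)
  task-5 needs (0, 4, 0) <= (5, 6, 5) -> finishes; pool += (1, 3, 2) = (6, 9, 7)


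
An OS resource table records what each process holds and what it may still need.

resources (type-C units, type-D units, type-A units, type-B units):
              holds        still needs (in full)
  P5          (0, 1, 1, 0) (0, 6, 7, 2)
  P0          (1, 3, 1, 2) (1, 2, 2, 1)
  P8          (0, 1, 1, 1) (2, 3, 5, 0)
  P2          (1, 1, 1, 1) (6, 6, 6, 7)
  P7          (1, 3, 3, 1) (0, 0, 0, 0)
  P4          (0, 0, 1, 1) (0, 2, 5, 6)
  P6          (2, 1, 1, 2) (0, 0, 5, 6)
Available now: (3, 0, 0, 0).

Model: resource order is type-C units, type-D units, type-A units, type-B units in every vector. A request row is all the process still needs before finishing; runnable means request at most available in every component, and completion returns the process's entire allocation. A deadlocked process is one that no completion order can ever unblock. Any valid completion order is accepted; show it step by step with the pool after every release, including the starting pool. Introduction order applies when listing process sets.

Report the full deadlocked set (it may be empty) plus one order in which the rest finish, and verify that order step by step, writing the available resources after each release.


The deadlocked set is P5, P8, P2, P4 and P6.
Key observation: once P7, P0 finish, the pool peaks at (5, 6, 4, 3) — and every remaining process still needs more type-A units than that.
The rest can finish in the order P7, P0. Verifying each step:
  pool = (3, 0, 0, 0)
  run P7 (needs (0, 0, 0, 0), free (3, 0, 0, 0)); after release of (1, 3, 3, 1) the pool is (4, 3, 3, 1)
  run P0 (needs (1, 2, 2, 1), free (4, 3, 3, 1)); after release of (1, 3, 1, 2) the pool is (5, 6, 4, 3)
None of the blocked processes ever fits:
  P5 still needs (0, 6, 7, 2) but only (5, 6, 4, 3) is free — short on type-A units
  P8 still needs (2, 3, 5, 0) but only (5, 6, 4, 3) is free — short on type-A units
  P2 still needs (6, 6, 6, 7) but only (5, 6, 4, 3) is free — short on type-C units, type-A units and type-B units
  P4 still needs (0, 2, 5, 6) but only (5, 6, 4, 3) is free — short on type-A units and type-B units
  P6 still needs (0, 0, 5, 6) but only (5, 6, 4, 3) is free — short on type-A units and type-B units


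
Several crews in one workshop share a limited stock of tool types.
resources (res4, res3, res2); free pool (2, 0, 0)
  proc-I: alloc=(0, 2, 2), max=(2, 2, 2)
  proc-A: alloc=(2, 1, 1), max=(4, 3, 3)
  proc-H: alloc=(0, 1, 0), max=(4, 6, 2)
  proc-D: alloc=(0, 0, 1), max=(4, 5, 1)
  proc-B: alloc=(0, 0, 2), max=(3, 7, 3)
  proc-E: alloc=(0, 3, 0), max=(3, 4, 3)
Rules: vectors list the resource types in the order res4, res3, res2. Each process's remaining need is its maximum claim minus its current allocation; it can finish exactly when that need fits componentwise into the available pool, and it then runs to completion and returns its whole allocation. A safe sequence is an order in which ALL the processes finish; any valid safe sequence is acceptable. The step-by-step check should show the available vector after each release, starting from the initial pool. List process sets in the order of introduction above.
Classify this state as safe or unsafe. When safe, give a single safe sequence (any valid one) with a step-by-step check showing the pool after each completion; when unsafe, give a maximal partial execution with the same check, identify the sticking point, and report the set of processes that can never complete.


SAFE. One safe sequence: proc-I, proc-A, proc-E, proc-H, proc-B, proc-D.
Key observation: the first exact fit in this order is proc-I — it needs (2, 0, 0) with (2, 0, 0) free, meeting a requested resource to the last unit.
Walking it through:
  pool = (2, 0, 0)
  proc-I: need (2, 0, 0) fits (2, 0, 0); releases (0, 2, 2), pool now (2, 2, 2)
  proc-A: need (2, 2, 2) fits (2, 2, 2); releases (2, 1, 1), pool now (4, 3, 3)
  proc-E: need (3, 1, 3) fits (4, 3, 3); releases (0, 3, 0), pool now (4, 6, 3)
  proc-H: need (4, 5, 2) fits (4, 6, 3); releases (0, 1, 0), pool now (4, 7, 3)
  proc-B: need (3, 7, 1) fits (4, 7, 3); releases (0, 0, 2), pool now (4, 7, 5)
  proc-D: need (4, 5, 0) fits (4, 7, 5); releases (0, 0, 1), pool now (4, 7, 6)
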